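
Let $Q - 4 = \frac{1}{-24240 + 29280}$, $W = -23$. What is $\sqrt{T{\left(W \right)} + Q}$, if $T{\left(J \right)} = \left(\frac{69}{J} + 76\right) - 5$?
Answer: $\frac{\sqrt{12700835}}{420} \approx 8.4853$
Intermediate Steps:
$Q = \frac{20161}{5040}$ ($Q = 4 + \frac{1}{-24240 + 29280} = 4 + \frac{1}{5040} = \frac{20161}{5040} \approx 4.0002$)
$T{\left(J \right)} = 71 + \frac{69}{J}$ ($T{\left(J \right)} = \left(76 + \frac{69}{J}\right) - 5 = 71 + \frac{69}{J}$)
$\sqrt{T{\left(W \right)} + Q} = \sqrt{\left(71 + \frac{69}{-23}\right) + \frac{20161}{5040}} = \sqrt{\left(71 + 69 \left(- \frac{1}{23}\right)\right) + \frac{20161}{5040}} = \sqrt{\left(71 - 3\right) + \frac{20161}{5040}} = \sqrt{68 + \frac{20161}{5040}} = \sqrt{\frac{362881}{5040}} = \frac{\sqrt{12700835}}{420}$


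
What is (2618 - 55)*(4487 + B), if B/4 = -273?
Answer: 8701385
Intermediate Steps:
B = -1092 (B = 4*(-273) = -1092)
(2618 - 55)*(4487 + B) = (2618 - 55)*(4487 - 1092) = 2563*3395 = 8701385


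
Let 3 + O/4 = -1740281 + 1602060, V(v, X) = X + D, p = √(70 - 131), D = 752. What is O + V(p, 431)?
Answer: -551713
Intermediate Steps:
p = I*√61 (p = √(-61) = I*√61 ≈ 7.8102*I)
V(v, X) = 752 + X (V(v, X) = X + 752 = 752 + X)
O = -552896 (O = -12 + 4*(-1740281 + 1602060) = -12 + 4*(-138221) = -12 - 552884 = -552896)
O + V(p, 431) = -552896 + (752 + 431) = -552896 + 1183 = -551713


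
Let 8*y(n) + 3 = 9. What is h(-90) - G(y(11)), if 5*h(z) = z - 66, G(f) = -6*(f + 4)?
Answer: -27/10 ≈ -2.7000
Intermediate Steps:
y(n) = 3/4 (y(n) = -3/8 + (1/8)*9 = -3/8 + 9/8 = 3/4)
G(f) = -24 - 6*f (G(f) = -6*(4 + f) = -24 - 6*f)
h(z) = -66/5 + z/5 (h(z) = (z - 66)/5 = (-66 + z)/5 = -66/5 + z/5)
h(-90) - G(y(11)) = (-66/5 + (1/5)*(-90)) - (-24 - 6*3/4) = (-66/5 - 18) - (-24 - 9/2) = -156/5 - 1*(-57/2) = -156/5 + 57/2 = -27/10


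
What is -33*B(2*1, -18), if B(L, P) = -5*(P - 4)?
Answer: -3630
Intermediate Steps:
B(L, P) = 20 - 5*P (B(L, P) = -5*(-4 + P) = 20 - 5*P)
-33*B(2*1, -18) = -33*(20 - 5*(-18)) = -33*(20 + 90) = -33*110 = -3630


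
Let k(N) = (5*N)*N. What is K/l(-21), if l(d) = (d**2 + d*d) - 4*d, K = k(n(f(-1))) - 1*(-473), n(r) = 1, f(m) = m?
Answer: 239/483 ≈ 0.49482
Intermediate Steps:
k(N) = 5*N**2
K = 478 (K = 5*1**2 - 1*(-473) = 5*1 + 473 = 5 + 473 = 478)
l(d) = -4*d + 2*d**2 (l(d) = (d**2 + d**2) - 4*d = 2*d**2 - 4*d = -4*d + 2*d**2)
K/l(-21) = 478/((2*(-21)*(-2 - 21))) = 478/((2*(-21)*(-23))) = 478/966 = 478*(1/966) = 239/483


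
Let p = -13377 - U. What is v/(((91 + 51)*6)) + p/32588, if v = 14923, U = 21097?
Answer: 114234719/6941244 ≈ 16.457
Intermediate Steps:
p = -34474 (p = -13377 - 1*21097 = -13377 - 21097 = -34474)
v/(((91 + 51)*6)) + p/32588 = 14923/(((91 + 51)*6)) - 34474/32588 = 14923/((142*6)) - 34474*1/32588 = 14923/852 - 17237/16294 = 114234719/6941244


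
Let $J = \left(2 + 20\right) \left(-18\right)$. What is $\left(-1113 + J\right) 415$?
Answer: $-626235$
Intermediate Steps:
$J = -396$ ($J = 22 \left(-18\right) = -396$)
$\left(-1113 + J\right) 415 = \left(-1113 - 396\right) 415 = \left(-1509\right) 415 = -626235$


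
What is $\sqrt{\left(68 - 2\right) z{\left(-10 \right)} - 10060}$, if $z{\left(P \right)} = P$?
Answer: $4 i \sqrt{670} \approx 103.54 i$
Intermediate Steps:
$\sqrt{\left(68 - 2\right) z{\left(-10 \right)} - 10060} = \sqrt{\left(68 - 2\right) \left(-10\right) - 10060} = \sqrt{66 \left(-10\right) - 10060} = \sqrt{-660 - 10060} = \sqrt{-10720} = 4 i \sqrt{670}$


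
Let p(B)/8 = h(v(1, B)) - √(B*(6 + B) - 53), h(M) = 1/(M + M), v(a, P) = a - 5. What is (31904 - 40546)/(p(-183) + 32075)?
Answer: -69295877/256667961 - 17284*√32338/256667961 ≈ -0.28209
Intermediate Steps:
v(a, P) = -5 + a
h(M) = 1/(2*M)
p(B) = -1 - 8*√(-53 + B*(6 + B)) (p(B) = 8*(1/(2*(-5 + 1)) - √(B*(6 + B) - 53)) = 8*((½)/(-4) - √(-53 + B*(6 + B))) = 8*((½)*(-¼) - √(-53 + B*(6 + B))) = 8*(-⅛ - √(-53 + B*(6 + B))) = -1 - 8*√(-53 + B*(6 + B)))
(31904 - 40546)/(p(-183) + 32075) = (31904 - 40546)/((-1 - 8*√(-53 + (-183)² + 6*(-183))) + 32075) = -8642/((-1 - 8*√(-53 + 33489 - 1098)) + 32075) = -8642/((-1 - 8*√32338) + 32075) = -8642/(32074 - 8*√32338)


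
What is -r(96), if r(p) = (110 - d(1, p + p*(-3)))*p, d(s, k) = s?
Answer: -10464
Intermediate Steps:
r(p) = 109*p (r(p) = (110 - 1*1)*p = (110 - 1)*p = 109*p)
-r(96) = -109*96 = -1*10464 = -10464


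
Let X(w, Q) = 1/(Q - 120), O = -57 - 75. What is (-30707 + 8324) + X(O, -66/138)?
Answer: -62023316/2771 ≈ -22383.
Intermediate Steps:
O = -132
X(w, Q) = 1/(-120 + Q)
(-30707 + 8324) + X(O, -66/138) = (-30707 + 8324) + 1/(-120 - 66/138) = -22383 + 1/(-120 - 66*1/138) = -22383 + 1/(-120 - 11/23) = -22383 + 1/(-2771/23) = -22383 - 23/2771 = -62023316/2771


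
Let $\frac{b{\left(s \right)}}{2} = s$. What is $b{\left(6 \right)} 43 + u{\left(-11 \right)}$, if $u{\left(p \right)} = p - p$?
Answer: $516$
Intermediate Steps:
$u{\left(p \right)} = 0$
$b{\left(s \right)} = 2 s$
$b{\left(6 \right)} 43 + u{\left(-11 \right)} = 2 \cdot 6 \cdot 43 + 0 = 12 \cdot 43 + 0 = 516 + 0 = 516$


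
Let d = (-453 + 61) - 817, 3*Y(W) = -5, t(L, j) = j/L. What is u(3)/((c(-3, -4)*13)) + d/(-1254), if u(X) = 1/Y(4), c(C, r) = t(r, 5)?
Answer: 135991/135850 ≈ 1.0010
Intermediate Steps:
Y(W) = -5/3 (Y(W) = (⅓)*(-5) = -5/3)
c(C, r) = 5/r
d = -1209 (d = -392 - 817 = -1209)
u(X) = -⅗ (u(X) = 1/(-5/3) = -⅗)
u(3)/((c(-3, -4)*13)) + d/(-1254) = -3/(5*((5/(-4))*13)) - 1209/(-1254) = -3/(5*((5*(-¼))*13)) - 1209*(-1/1254) = -3/(5*((-5/4*13))) + 403/418 = -3/(5*(-65/4)) + 403/418 = -⅗*(-4/65) + 403/418 = 12/325 + 403/418 = 135991/135850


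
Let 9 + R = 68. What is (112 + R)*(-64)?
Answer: -10944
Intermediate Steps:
R = 59 (R = -9 + 68 = 59)
(112 + R)*(-64) = (112 + 59)*(-64) = 171*(-64) = -10944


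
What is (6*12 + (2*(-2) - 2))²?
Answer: 4356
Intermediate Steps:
(6*12 + (2*(-2) - 2))² = (72 + (-4 - 2))² = (72 - 6)² = 66² = 4356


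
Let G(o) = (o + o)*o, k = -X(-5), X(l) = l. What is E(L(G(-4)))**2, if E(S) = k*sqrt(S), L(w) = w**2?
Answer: 25600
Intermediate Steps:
k = 5 (k = -1*(-5) = 5)
G(o) = 2*o**2 (G(o) = (2*o)*o = 2*o**2)
E(S) = 5*sqrt(S)
E(L(G(-4)))**2 = (5*sqrt((2*(-4)**2)**2))**2 = (5*sqrt((2*16)**2))**2 = (5*sqrt(32**2))**2 = (5*sqrt(1024))**2 = (5*32)**2 = 160**2 = 25600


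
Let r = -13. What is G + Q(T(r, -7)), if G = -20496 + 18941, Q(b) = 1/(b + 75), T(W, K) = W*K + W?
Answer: -237914/153 ≈ -1555.0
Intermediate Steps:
T(W, K) = W + K*W (T(W, K) = K*W + W = W + K*W)
Q(b) = 1/(75 + b)
G = -1555
G + Q(T(r, -7)) = -1555 + 1/(75 - 13*(1 - 7)) = -1555 + 1/(75 - 13*(-6)) = -1555 + 1/(75 + 78) = -1555 + 1/153 = -237914/153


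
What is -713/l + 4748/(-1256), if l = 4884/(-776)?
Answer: 41983781/383394 ≈ 109.51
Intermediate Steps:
l = -1221/194 (l = 4884*(-1/776) = -1221/194 ≈ -6.2938)
-713/l + 4748/(-1256) = -713/(-1221/194) + 4748/(-1256) = -713*(-194/1221) + 4748*(-1/1256) = 138322/1221 - 1187/314 = 41983781/383394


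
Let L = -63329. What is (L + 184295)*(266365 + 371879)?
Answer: 77205823704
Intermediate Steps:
(L + 184295)*(266365 + 371879) = (-63329 + 184295)*(266365 + 371879) = 120966*638244 = 77205823704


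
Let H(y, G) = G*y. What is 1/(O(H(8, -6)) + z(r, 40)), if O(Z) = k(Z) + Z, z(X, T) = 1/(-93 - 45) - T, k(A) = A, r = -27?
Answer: -138/18769 ≈ -0.0073525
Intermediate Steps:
z(X, T) = -1/138 - T (z(X, T) = 1/(-138) - T = -1/138 - T)
O(Z) = 2*Z (O(Z) = Z + Z = 2*Z)
1/(O(H(8, -6)) + z(r, 40)) = 1/(2*(-6*8) + (-1/138 - 1*40)) = 1/(2*(-48) + (-1/138 - 40)) = 1/(-96 - 5521/138) = 1/(-18769/138) = -138/18769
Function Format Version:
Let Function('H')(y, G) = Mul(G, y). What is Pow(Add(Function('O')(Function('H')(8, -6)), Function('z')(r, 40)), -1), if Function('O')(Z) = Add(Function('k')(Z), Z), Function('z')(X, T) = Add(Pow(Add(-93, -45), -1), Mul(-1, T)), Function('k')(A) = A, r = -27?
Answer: Rational(-138, 18769) ≈ -0.0073525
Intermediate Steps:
Function('z')(X, T) = Add(Rational(-1, 138), Mul(-1, T)) (Function('z')(X, T) = Add(Pow(-138, -1), Mul(-1, T)) = Add(Rational(-1, 138), Mul(-1, T)))
Function('O')(Z) = Mul(2, Z) (Function('O')(Z) = Add(Z, Z) = Mul(2, Z))
Pow(Add(Function('O')(Function('H')(8, -6)), Function('z')(r, 40)), -1) = Pow(Add(Mul(2, Mul(-6, 8)), Add(Rational(-1, 138), Mul(-1, 40))), -1) = Pow(Add(Mul(2, -48), Add(Rational(-1, 138), -40)), -1) = Pow(Add(-96, Rational(-5521, 138)), -1) = Pow(Rational(-18769, 138), -1) = Rational(-138, 18769)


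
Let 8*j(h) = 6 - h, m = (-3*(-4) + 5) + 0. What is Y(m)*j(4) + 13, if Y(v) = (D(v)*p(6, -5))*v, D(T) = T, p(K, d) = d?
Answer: -1393/4 ≈ -348.25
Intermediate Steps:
m = 17 (m = (12 + 5) + 0 = 17 + 0 = 17)
j(h) = 3/4 - h/8 (j(h) = (6 - h)/8 = 3/4 - h/8)
Y(v) = -5*v**2 (Y(v) = (v*(-5))*v = (-5*v)*v = -5*v**2)
Y(m)*j(4) + 13 = (-5*17**2)*(3/4 - 1/8*4) + 13 = (-5*289)*(3/4 - 1/2) + 13 = -1445*1/4 + 13 = -1445/4 + 13 = -1393/4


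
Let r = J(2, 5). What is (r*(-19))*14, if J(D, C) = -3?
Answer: 798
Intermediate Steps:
r = -3
(r*(-19))*14 = -3*(-19)*14 = 57*14 = 798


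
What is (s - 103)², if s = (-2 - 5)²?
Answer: 2916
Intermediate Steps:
s = 49 (s = (-7)² = 49)
(s - 103)² = (49 - 103)² = (-54)² = 2916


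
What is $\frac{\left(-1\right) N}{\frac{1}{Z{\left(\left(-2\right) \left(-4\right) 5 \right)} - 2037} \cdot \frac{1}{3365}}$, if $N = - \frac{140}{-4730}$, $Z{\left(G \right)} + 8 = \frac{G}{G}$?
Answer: $\frac{96292840}{473} \approx 2.0358 \cdot 10^{5}$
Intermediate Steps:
$Z{\left(G \right)} = -7$ ($Z{\left(G \right)} = -8 + \frac{G}{G} = -8 + 1 = -7$)
$N = \frac{14}{473}$ ($N = \left(-140\right) \left(- \frac{1}{4730}\right) = \frac{14}{473} \approx 0.029598$)
$\frac{\left(-1\right) N}{\frac{1}{Z{\left(\left(-2\right) \left(-4\right) 5 \right)} - 2037} \cdot \frac{1}{3365}} = \frac{\left(-1\right) \frac{14}{473}}{\frac{1}{-7 - 2037} \cdot \frac{1}{3365}} = - \frac{14}{473 \frac{1}{-2044} \cdot \frac{1}{3365}} = - \frac{14}{473 \left(\left(- \frac{1}{2044}\right) \frac{1}{3365}\right)} = - \frac{14}{473 \left(- \frac{1}{6878060}\right)} = \left(- \frac{14}{473}\right) \left(-6878060\right) = \frac{96292840}{473}$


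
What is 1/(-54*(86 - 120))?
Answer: 1/1836 ≈ 0.00054466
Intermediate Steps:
1/(-54*(86 - 120)) = 1/(-54*(-34)) = 1/1836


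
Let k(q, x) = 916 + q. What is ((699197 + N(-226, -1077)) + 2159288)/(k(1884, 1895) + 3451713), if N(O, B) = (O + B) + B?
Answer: 2856105/3454513 ≈ 0.82677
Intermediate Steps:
N(O, B) = O + 2*B (N(O, B) = (B + O) + B = O + 2*B)
((699197 + N(-226, -1077)) + 2159288)/(k(1884, 1895) + 3451713) = ((699197 + (-226 + 2*(-1077))) + 2159288)/((916 + 1884) + 3451713) = ((699197 + (-226 - 2154)) + 2159288)/(2800 + 3451713) = ((699197 - 2380) + 2159288)/3454513 = (696817 + 2159288)*(1/3454513) = 2856105*(1/3454513) = 2856105/3454513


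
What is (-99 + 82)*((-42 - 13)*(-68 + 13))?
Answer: -51425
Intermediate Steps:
(-99 + 82)*((-42 - 13)*(-68 + 13)) = -(-935)*(-55) = -17*3025 = -51425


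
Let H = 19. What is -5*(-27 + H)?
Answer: 40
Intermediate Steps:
-5*(-27 + H) = -5*(-27 + 19) = -5*(-8) = 40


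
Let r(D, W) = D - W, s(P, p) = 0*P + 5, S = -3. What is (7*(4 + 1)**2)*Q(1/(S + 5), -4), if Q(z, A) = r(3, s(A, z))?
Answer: -350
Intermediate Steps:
s(P, p) = 5 (s(P, p) = 0 + 5 = 5)
Q(z, A) = -2 (Q(z, A) = 3 - 1*5 = 3 - 5 = -2)
(7*(4 + 1)**2)*Q(1/(S + 5), -4) = (7*(4 + 1)**2)*(-2) = (7*5**2)*(-2) = (7*25)*(-2) = 175*(-2) = -350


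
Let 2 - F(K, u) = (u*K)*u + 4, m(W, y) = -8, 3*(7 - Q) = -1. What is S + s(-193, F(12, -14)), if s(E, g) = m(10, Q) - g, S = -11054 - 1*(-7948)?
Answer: -760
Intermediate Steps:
Q = 22/3 (Q = 7 - ⅓*(-1) = 7 + ⅓ = 22/3 ≈ 7.3333)
S = -3106 (S = -11054 + 7948 = -3106)
F(K, u) = -2 - K*u² (F(K, u) = 2 - ((u*K)*u + 4) = 2 - ((K*u)*u + 4) = 2 - (K*u² + 4) = 2 - (4 + K*u²) = 2 + (-4 - K*u²) = -2 - K*u²)
s(E, g) = -8 - g
S + s(-193, F(12, -14)) = -3106 + (-8 - (-2 - 1*12*(-14)²)) = -3106 + (-8 - (-2 - 1*12*196)) = -3106 + (-8 - (-2 - 2352)) = -3106 + (-8 - 1*(-2354)) = -3106 + (-8 + 2354) = -3106 + 2346 = -760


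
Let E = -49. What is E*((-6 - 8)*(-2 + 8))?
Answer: 4116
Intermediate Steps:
E*((-6 - 8)*(-2 + 8)) = -49*(-6 - 8)*(-2 + 8) = -(-686)*6 = -49*(-84) = 4116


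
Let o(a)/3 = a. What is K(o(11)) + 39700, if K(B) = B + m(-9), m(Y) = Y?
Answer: 39724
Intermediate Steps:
o(a) = 3*a
K(B) = -9 + B (K(B) = B - 9 = -9 + B)
K(o(11)) + 39700 = (-9 + 3*11) + 39700 = (-9 + 33) + 39700 = 24 + 39700 = 39724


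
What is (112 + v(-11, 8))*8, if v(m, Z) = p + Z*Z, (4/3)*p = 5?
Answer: 1438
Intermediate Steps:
p = 15/4 (p = (3/4)*5 = 15/4 ≈ 3.7500)
v(m, Z) = 15/4 + Z**2 (v(m, Z) = 15/4 + Z*Z = 15/4 + Z**2)
(112 + v(-11, 8))*8 = (112 + (15/4 + 8**2))*8 = (112 + (15/4 + 64))*8 = (112 + 271/4)*8 = (719/4)*8 = 1438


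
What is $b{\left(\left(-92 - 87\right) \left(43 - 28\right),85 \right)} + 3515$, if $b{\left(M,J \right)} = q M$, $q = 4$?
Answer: $-7225$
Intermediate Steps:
$b{\left(M,J \right)} = 4 M$
$b{\left(\left(-92 - 87\right) \left(43 - 28\right),85 \right)} + 3515 = 4 \left(-92 - 87\right) \left(43 - 28\right) + 3515 = 4 \left(\left(-179\right) 15\right) + 3515 = 4 \left(-2685\right) + 3515 = -10740 + 3515 = -7225$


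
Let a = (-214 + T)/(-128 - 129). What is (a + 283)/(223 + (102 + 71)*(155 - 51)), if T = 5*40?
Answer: 14549/936251 ≈ 0.015540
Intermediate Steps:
T = 200
a = 14/257 (a = (-214 + 200)/(-128 - 129) = -14/(-257) = -14*(-1/257) = 14/257 ≈ 0.054475)
(a + 283)/(223 + (102 + 71)*(155 - 51)) = (14/257 + 283)/(223 + (102 + 71)*(155 - 51)) = 72745/(257*(223 + 173*104)) = 72745/(257*(223 + 17992)) = (72745/257)/18215 = (72745/257)*(1/18215) = 14549/936251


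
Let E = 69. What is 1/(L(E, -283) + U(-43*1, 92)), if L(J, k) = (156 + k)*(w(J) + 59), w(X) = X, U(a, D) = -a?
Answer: -1/16213 ≈ -6.1679e-5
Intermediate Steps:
L(J, k) = (59 + J)*(156 + k) (L(J, k) = (156 + k)*(J + 59) = (156 + k)*(59 + J) = (59 + J)*(156 + k))
1/(L(E, -283) + U(-43*1, 92)) = 1/((9204 + 59*(-283) + 156*69 + 69*(-283)) - (-43)) = 1/((9204 - 16697 + 10764 - 19527) - 1*(-43)) = 1/(-16256 + 43) = 1/(-16213) = -1/16213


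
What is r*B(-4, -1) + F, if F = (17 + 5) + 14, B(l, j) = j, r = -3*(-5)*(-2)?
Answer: 66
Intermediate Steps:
r = -30 (r = 15*(-2) = -30)
F = 36 (F = 22 + 14 = 36)
r*B(-4, -1) + F = -30*(-1) + 36 = 30 + 36 = 66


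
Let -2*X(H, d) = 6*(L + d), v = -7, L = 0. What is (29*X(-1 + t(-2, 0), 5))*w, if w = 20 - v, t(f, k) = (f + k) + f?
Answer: -11745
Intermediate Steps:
t(f, k) = k + 2*f
w = 27 (w = 20 - 1*(-7) = 20 + 7 = 27)
X(H, d) = -3*d (X(H, d) = -3*(0 + d) = -3*d)
(29*X(-1 + t(-2, 0), 5))*w = (29*(-3*5))*27 = (29*(-15))*27 = -435*27 = -11745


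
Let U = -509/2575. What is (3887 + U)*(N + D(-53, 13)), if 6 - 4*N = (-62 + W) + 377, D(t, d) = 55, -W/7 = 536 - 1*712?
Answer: -3305312409/2575 ≈ -1.2836e+6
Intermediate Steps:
W = 1232 (W = -7*(536 - 1*712) = -7*(536 - 712) = -7*(-176) = 1232)
U = -509/2575 (U = -509*1/2575 = -509/2575 ≈ -0.19767)
N = -1541/4 (N = 3/2 - ((-62 + 1232) + 377)/4 = 3/2 - (1170 + 377)/4 = 3/2 - ¼*1547 = 3/2 - 1547/4 = -1541/4 ≈ -385.25)
(3887 + U)*(N + D(-53, 13)) = (3887 - 509/2575)*(-1541/4 + 55) = (10008516/2575)*(-1321/4) = -3305312409/2575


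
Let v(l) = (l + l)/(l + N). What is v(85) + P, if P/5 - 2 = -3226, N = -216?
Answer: -2111890/131 ≈ -16121.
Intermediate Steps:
P = -16120 (P = 10 + 5*(-3226) = 10 - 16130 = -16120)
v(l) = 2*l/(-216 + l) (v(l) = (l + l)/(l - 216) = (2*l)/(-216 + l) = 2*l/(-216 + l))
v(85) + P = 2*85/(-216 + 85) - 16120 = 2*85/(-131) - 16120 = 2*85*(-1/131) - 16120 = -170/131 - 16120 = -2111890/131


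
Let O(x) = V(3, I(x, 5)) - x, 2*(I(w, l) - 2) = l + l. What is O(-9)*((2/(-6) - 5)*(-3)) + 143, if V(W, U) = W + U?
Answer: 447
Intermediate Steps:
I(w, l) = 2 + l (I(w, l) = 2 + (l + l)/2 = 2 + (2*l)/2 = 2 + l)
V(W, U) = U + W
O(x) = 10 - x (O(x) = ((2 + 5) + 3) - x = (7 + 3) - x = 10 - x)
O(-9)*((2/(-6) - 5)*(-3)) + 143 = (10 - 1*(-9))*((2/(-6) - 5)*(-3)) + 143 = (10 + 9)*((2*(-⅙) - 5)*(-3)) + 143 = 19*((-⅓ - 5)*(-3)) + 143 = 19*(-16/3*(-3)) + 143 = 19*16 + 143 = 304 + 143 = 447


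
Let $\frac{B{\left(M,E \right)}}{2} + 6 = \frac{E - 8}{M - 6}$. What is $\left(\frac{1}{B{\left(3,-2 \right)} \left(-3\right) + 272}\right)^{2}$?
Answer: $\frac{1}{82944} \approx 1.2056 \cdot 10^{-5}$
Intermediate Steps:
$B{\left(M,E \right)} = -12 + \frac{2 \left(-8 + E\right)}{-6 + M}$ ($B{\left(M,E \right)} = -12 + 2 \frac{E - 8}{M - 6} = -12 + 2 \frac{-8 + E}{-6 + M} = -12 + \frac{2 \left(-8 + E\right)}{-6 + M}$)
$\left(\frac{1}{B{\left(3,-2 \right)} \left(-3\right) + 272}\right)^{2} = \left(\frac{1}{\frac{2 \left(28 - 2 - 18\right)}{-6 + 3} \left(-3\right) + 272}\right)^{2} = \left(\frac{1}{\frac{2 \left(28 - 2 - 18\right)}{-3} \left(-3\right) + 272}\right)^{2} = \left(\frac{1}{2 \left(- \frac{1}{3}\right) 8 \left(-3\right) + 272}\right)^{2} = \left(\frac{1}{\left(- \frac{16}{3}\right) \left(-3\right) + 272}\right)^{2} = \left(\frac{1}{16 + 272}\right)^{2} = \left(\frac{1}{288}\right)^{2} = \frac{1}{82944}$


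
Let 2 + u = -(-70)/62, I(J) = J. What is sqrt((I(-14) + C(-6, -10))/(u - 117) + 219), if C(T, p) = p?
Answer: sqrt(81298455)/609 ≈ 14.806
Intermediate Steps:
u = -27/31 (u = -2 - (-70)/62 = -2 - 1*(-35/31) = -2 + 35/31 = -27/31 ≈ -0.87097)
sqrt((I(-14) + C(-6, -10))/(u - 117) + 219) = sqrt((-14 - 10)/(-27/31 - 117) + 219) = sqrt(-24/(-3654/31) + 219) = sqrt(-24*(-31/3654) + 219) = sqrt(124/609 + 219) = sqrt(133495/609) = sqrt(81298455)/609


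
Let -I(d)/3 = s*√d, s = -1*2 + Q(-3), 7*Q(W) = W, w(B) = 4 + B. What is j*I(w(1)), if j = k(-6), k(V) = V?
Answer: -306*√5/7 ≈ -97.748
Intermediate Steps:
Q(W) = W/7
j = -6
s = -17/7 (s = -1*2 + (⅐)*(-3) = -2 - 3/7 = -17/7 ≈ -2.4286)
I(d) = 51*√d/7 (I(d) = -(-51)*√d/7 = 51*√d/7)
j*I(w(1)) = -306*√(4 + 1)/7 = -306*√5/7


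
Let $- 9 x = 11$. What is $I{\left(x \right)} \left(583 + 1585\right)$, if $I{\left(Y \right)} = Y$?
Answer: $- \frac{23848}{9} \approx -2649.8$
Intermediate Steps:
$x = - \frac{11}{9}$ ($x = \left(- \frac{1}{9}\right) 11 = - \frac{11}{9} \approx -1.2222$)
$I{\left(x \right)} \left(583 + 1585\right) = - \frac{11 \left(583 + 1585\right)}{9} = \left(- \frac{11}{9}\right) 2168 = - \frac{23848}{9}$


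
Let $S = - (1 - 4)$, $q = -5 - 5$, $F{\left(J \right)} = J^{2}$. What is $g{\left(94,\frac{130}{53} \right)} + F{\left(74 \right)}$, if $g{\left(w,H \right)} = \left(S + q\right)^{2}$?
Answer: $5525$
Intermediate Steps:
$q = -10$
$S = 3$ ($S = \left(-1\right) \left(-3\right) = 3$)
$g{\left(w,H \right)} = 49$ ($g{\left(w,H \right)} = \left(3 - 10\right)^{2} = \left(-7\right)^{2} = 49$)
$g{\left(94,\frac{130}{53} \right)} + F{\left(74 \right)} = 49 + 74^{2} = 49 + 5476 = 5525$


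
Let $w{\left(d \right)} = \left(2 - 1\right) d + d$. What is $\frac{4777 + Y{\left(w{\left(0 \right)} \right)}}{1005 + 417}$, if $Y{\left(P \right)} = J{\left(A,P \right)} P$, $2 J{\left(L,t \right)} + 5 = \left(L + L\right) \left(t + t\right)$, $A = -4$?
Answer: $\frac{4777}{1422} \approx 3.3594$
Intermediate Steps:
$J{\left(L,t \right)} = - \frac{5}{2} + 2 L t$ ($J{\left(L,t \right)} = - \frac{5}{2} + \frac{\left(L + L\right) \left(t + t\right)}{2} = - \frac{5}{2} + \frac{2 L 2 t}{2} = - \frac{5}{2} + \frac{4 L t}{2} = - \frac{5}{2} + 2 L t$)
$w{\left(d \right)} = 2 d$ ($w{\left(d \right)} = \left(2 - 1\right) d + d = 1 d + d = d + d = 2 d$)
$Y{\left(P \right)} = P \left(- \frac{5}{2} - 8 P\right)$ ($Y{\left(P \right)} = \left(- \frac{5}{2} + 2 \left(-4\right) P\right) P = \left(- \frac{5}{2} - 8 P\right) P = P \left(- \frac{5}{2} - 8 P\right)$)
$\frac{4777 + Y{\left(w{\left(0 \right)} \right)}}{1005 + 417} = \frac{4777 - \frac{2 \cdot 0 \left(5 + 16 \cdot 2 \cdot 0\right)}{2}}{1005 + 417} = \frac{4777 - 0 \left(5 + 16 \cdot 0\right)}{1422} = \left(4777 - 0 \left(5 + 0\right)\right) \frac{1}{1422} = \left(4777 - 0 \cdot 5\right) \frac{1}{1422} = \left(4777 + 0\right) \frac{1}{1422} = 4777 \cdot \frac{1}{1422} = \frac{4777}{1422}$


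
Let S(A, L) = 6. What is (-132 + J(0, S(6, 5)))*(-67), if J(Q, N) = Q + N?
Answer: 8442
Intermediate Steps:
J(Q, N) = N + Q
(-132 + J(0, S(6, 5)))*(-67) = (-132 + (6 + 0))*(-67) = (-132 + 6)*(-67) = -126*(-67) = 8442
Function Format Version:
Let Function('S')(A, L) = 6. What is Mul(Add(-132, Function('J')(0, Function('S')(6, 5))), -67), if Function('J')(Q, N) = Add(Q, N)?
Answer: 8442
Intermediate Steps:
Function('J')(Q, N) = Add(N, Q)
Mul(Add(-132, Function('J')(0, Function('S')(6, 5))), -67) = Mul(Add(-132, Add(6, 0)), -67) = Mul(Add(-132, 6), -67) = Mul(-126, -67) = 8442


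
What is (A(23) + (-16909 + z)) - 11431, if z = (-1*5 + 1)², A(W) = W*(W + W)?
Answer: -27266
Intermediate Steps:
A(W) = 2*W² (A(W) = W*(2*W) = 2*W²)
z = 16 (z = (-5 + 1)² = (-4)² = 16)
(A(23) + (-16909 + z)) - 11431 = (2*23² + (-16909 + 16)) - 11431 = (2*529 - 16893) - 11431 = (1058 - 16893) - 11431 = -15835 - 11431 = -27266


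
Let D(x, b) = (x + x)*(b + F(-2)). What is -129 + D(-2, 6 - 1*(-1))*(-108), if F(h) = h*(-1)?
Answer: 3759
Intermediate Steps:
F(h) = -h
D(x, b) = 2*x*(2 + b) (D(x, b) = (x + x)*(b - 1*(-2)) = (2*x)*(b + 2) = (2*x)*(2 + b) = 2*x*(2 + b))
-129 + D(-2, 6 - 1*(-1))*(-108) = -129 + (2*(-2)*(2 + (6 - 1*(-1))))*(-108) = -129 + (2*(-2)*(2 + (6 + 1)))*(-108) = -129 + (2*(-2)*(2 + 7))*(-108) = -129 + (2*(-2)*9)*(-108) = -129 - 36*(-108) = -129 + 3888 = 3759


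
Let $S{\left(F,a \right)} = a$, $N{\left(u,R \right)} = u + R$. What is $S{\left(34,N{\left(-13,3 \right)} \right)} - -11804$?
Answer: $11794$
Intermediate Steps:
$N{\left(u,R \right)} = R + u$
$S{\left(34,N{\left(-13,3 \right)} \right)} - -11804 = \left(3 - 13\right) - -11804 = -10 + 11804 = 11794$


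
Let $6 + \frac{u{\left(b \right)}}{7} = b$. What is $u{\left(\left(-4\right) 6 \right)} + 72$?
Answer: $-138$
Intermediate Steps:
$u{\left(b \right)} = -42 + 7 b$
$u{\left(\left(-4\right) 6 \right)} + 72 = \left(-42 + 7 \left(\left(-4\right) 6\right)\right) + 72 = \left(-42 + 7 \left(-24\right)\right) + 72 = \left(-42 - 168\right) + 72 = -210 + 72 = -138$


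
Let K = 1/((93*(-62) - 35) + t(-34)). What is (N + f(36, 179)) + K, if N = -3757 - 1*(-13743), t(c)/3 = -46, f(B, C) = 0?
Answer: 59306853/5939 ≈ 9986.0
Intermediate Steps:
t(c) = -138 (t(c) = 3*(-46) = -138)
K = -1/5939 (K = 1/((93*(-62) - 35) - 138) = 1/((-5766 - 35) - 138) = 1/(-5801 - 138) = 1/(-5939) = -1/5939 ≈ -0.00016838)
N = 9986 (N = -3757 + 13743 = 9986)
(N + f(36, 179)) + K = (9986 + 0) - 1/5939 = 9986 - 1/5939 = 59306853/5939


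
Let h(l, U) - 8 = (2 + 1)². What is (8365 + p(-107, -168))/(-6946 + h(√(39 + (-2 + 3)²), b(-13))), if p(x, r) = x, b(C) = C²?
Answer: -8258/6929 ≈ -1.1918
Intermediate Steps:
h(l, U) = 17 (h(l, U) = 8 + (2 + 1)² = 8 + 3² = 8 + 9 = 17)
(8365 + p(-107, -168))/(-6946 + h(√(39 + (-2 + 3)²), b(-13))) = (8365 - 107)/(-6946 + 17) = 8258/(-6929) = 8258*(-1/6929) = -8258/6929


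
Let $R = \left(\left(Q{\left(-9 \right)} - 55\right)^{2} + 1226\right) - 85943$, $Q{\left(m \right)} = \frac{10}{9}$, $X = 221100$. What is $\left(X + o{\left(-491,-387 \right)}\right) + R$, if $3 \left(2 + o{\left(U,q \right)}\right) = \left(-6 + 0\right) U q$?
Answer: $- \frac{19500668}{81} \approx -2.4075 \cdot 10^{5}$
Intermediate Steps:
$Q{\left(m \right)} = \frac{10}{9}$ ($Q{\left(m \right)} = 10 \cdot \frac{1}{9} = \frac{10}{9}$)
$R = - \frac{6626852}{81}$ ($R = \left(\left(\frac{10}{9} - 55\right)^{2} + 1226\right) - 85943 = \left(\left(- \frac{485}{9}\right)^{2} + 1226\right) - 85943 = \left(\frac{235225}{81} + 1226\right) - 85943 = \frac{334531}{81} - 85943 = - \frac{6626852}{81} \approx -81813.0$)
$o{\left(U,q \right)} = -2 - 2 U q$ ($o{\left(U,q \right)} = -2 + \frac{\left(-6 + 0\right) U q}{3} = -2 + \frac{\left(-6\right) U q}{3} = -2 - 2 U q$)
$\left(X + o{\left(-491,-387 \right)}\right) + R = \left(221100 - \left(2 - -380034\right)\right) - \frac{6626852}{81} = \left(221100 - 380036\right) - \frac{6626852}{81} = -158936 - \frac{6626852}{81} = - \frac{19500668}{81}$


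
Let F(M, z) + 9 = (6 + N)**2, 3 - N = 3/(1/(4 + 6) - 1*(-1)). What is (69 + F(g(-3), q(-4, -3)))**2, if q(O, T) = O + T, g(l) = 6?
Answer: 144504441/14641 ≈ 9869.8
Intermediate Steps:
N = 3/11 (N = 3 - 3/(1/(4 + 6) - 1*(-1)) = 3 - 3/(1/10 + 1) = 3 - 3/11/10 = 3 - 3*10/11 = 3 - 1*30/11 = 3 - 30/11 = 3/11 ≈ 0.27273)
F(M, z) = 3672/121 (F(M, z) = -9 + (6 + 3/11)**2 = -9 + (69/11)**2 = -9 + 4761/121 = 3672/121)
(69 + F(g(-3), q(-4, -3)))**2 = (69 + 3672/121)**2 = (12021/121)**2 = 144504441/14641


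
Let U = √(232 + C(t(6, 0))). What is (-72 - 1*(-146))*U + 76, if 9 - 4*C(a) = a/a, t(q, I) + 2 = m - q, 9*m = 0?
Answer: 76 + 222*√26 ≈ 1208.0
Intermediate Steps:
m = 0 (m = (⅑)*0 = 0)
t(q, I) = -2 - q (t(q, I) = -2 + (0 - q) = -2 - q)
C(a) = 2 (C(a) = 9/4 - a/(4*a) = 9/4 - ¼*1 = 9/4 - ¼ = 2)
U = 3*√26 (U = √(232 + 2) = √234 = 3*√26 ≈ 15.297)
(-72 - 1*(-146))*U + 76 = (-72 - 1*(-146))*(3*√26) + 76 = (-72 + 146)*(3*√26) + 76 = 74*(3*√26) + 76 = 222*√26 + 76 = 76 + 222*√26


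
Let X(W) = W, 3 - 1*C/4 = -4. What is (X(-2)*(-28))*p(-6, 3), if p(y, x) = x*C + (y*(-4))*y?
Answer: -3360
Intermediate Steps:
C = 28 (C = 12 - 4*(-4) = 12 + 16 = 28)
p(y, x) = -4*y² + 28*x (p(y, x) = x*28 + (y*(-4))*y = 28*x + (-4*y)*y = 28*x - 4*y² = -4*y² + 28*x)
(X(-2)*(-28))*p(-6, 3) = (-2*(-28))*(-4*(-6)² + 28*3) = 56*(-4*36 + 84) = 56*(-144 + 84) = 56*(-60) = -3360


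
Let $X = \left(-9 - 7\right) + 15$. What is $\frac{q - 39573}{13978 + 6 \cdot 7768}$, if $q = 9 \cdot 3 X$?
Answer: $- \frac{19800}{30293} \approx -0.65362$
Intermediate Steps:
$X = -1$ ($X = -16 + 15 = -1$)
$q = -27$ ($q = 9 \cdot 3 \left(-1\right) = 27 \left(-1\right) = -27$)
$\frac{q - 39573}{13978 + 6 \cdot 7768} = \frac{-27 - 39573}{13978 + 6 \cdot 7768} = - \frac{39600}{13978 + 46608} = - \frac{39600}{60586} = \left(-39600\right) \frac{1}{60586} = - \frac{19800}{30293}$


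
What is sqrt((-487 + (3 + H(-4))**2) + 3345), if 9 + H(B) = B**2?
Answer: sqrt(2958) ≈ 54.388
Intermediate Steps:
H(B) = -9 + B**2
sqrt((-487 + (3 + H(-4))**2) + 3345) = sqrt((-487 + (3 + (-9 + (-4)**2))**2) + 3345) = sqrt((-487 + (3 + (-9 + 16))**2) + 3345) = sqrt((-487 + (3 + 7)**2) + 3345) = sqrt((-487 + 10**2) + 3345) = sqrt((-487 + 100) + 3345) = sqrt(-387 + 3345) = sqrt(2958)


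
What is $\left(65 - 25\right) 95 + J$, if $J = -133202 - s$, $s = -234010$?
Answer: $104608$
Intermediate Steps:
$J = 100808$ ($J = -133202 - -234010 = -133202 + 234010 = 100808$)
$\left(65 - 25\right) 95 + J = \left(65 - 25\right) 95 + 100808 = 40 \cdot 95 + 100808 = 3800 + 100808 = 104608$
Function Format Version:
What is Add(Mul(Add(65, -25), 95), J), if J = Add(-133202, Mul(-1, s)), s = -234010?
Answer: 104608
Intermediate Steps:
J = 100808 (J = Add(-133202, Mul(-1, -234010)) = Add(-133202, 234010) = 100808)
Add(Mul(Add(65, -25), 95), J) = Add(Mul(Add(65, -25), 95), 100808) = Add(Mul(40, 95), 100808) = Add(3800, 100808) = 104608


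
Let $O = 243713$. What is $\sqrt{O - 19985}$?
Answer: $4 \sqrt{13983} \approx 473.0$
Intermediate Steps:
$\sqrt{O - 19985} = \sqrt{243713 - 19985} = \sqrt{223728} = 4 \sqrt{13983}$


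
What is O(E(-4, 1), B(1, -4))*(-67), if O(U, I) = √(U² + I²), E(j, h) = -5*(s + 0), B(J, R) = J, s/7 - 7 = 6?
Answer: -67*√207026 ≈ -30485.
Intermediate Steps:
s = 91 (s = 49 + 7*6 = 49 + 42 = 91)
E(j, h) = -455 (E(j, h) = -5*(91 + 0) = -5*91 = -455)
O(U, I) = √(I² + U²)
O(E(-4, 1), B(1, -4))*(-67) = √(1² + (-455)²)*(-67) = √(1 + 207025)*(-67) = √207026*(-67) = -67*√207026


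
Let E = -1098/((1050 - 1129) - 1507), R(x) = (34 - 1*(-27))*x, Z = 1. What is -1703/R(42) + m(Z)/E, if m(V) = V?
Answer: 5993/7686 ≈ 0.77973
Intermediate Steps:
R(x) = 61*x (R(x) = (34 + 27)*x = 61*x)
E = 9/13 (E = -1098/(-79 - 1507) = -1098/(-1586) = -1098*(-1/1586) = 9/13 ≈ 0.69231)
-1703/R(42) + m(Z)/E = -1703/(61*42) + 1/(9/13) = -1703/2562 + 1*(13/9) = -1703*1/2562 + 13/9 = -1703/2562 + 13/9 = 5993/7686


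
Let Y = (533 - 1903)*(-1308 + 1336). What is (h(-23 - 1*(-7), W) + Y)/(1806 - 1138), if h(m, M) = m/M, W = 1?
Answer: -9594/167 ≈ -57.449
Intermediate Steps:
Y = -38360 (Y = -1370*28 = -38360)
(h(-23 - 1*(-7), W) + Y)/(1806 - 1138) = ((-23 - 1*(-7))/1 - 38360)/(1806 - 1138) = ((-23 + 7)*1 - 38360)/668 = (-16*1 - 38360)*(1/668) = (-16 - 38360)*(1/668) = -38376*1/668 = -9594/167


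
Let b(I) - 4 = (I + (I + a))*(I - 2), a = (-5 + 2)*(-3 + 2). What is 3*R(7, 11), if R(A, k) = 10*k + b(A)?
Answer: 597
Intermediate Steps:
a = 3 (a = -3*(-1) = 3)
b(I) = 4 + (-2 + I)*(3 + 2*I) (b(I) = 4 + (I + (I + 3))*(I - 2) = 4 + (I + (3 + I))*(-2 + I) = 4 + (3 + 2*I)*(-2 + I) = 4 + (-2 + I)*(3 + 2*I))
R(A, k) = -2 - A + 2*A² + 10*k (R(A, k) = 10*k + (-2 - A + 2*A²) = -2 - A + 2*A² + 10*k)
3*R(7, 11) = 3*(-2 - 1*7 + 2*7² + 10*11) = 3*(-2 - 7 + 2*49 + 110) = 3*(-2 - 7 + 98 + 110) = 3*199 = 597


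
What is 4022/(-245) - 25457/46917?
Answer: -194937139/11494665 ≈ -16.959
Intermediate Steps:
4022/(-245) - 25457/46917 = 4022*(-1/245) - 25457*1/46917 = -4022/245 - 25457/46917 = -194937139/11494665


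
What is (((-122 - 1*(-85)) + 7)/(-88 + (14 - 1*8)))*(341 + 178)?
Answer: 7785/41 ≈ 189.88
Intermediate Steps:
(((-122 - 1*(-85)) + 7)/(-88 + (14 - 1*8)))*(341 + 178) = (((-122 + 85) + 7)/(-88 + (14 - 8)))*519 = ((-37 + 7)/(-88 + 6))*519 = -30/(-82)*519 = -30*(-1/82)*519 = (15/41)*519 = 7785/41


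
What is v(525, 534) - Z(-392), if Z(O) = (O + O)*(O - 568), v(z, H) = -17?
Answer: -752657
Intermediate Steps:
Z(O) = 2*O*(-568 + O) (Z(O) = (2*O)*(-568 + O) = 2*O*(-568 + O))
v(525, 534) - Z(-392) = -17 - 2*(-392)*(-568 - 392) = -17 - 2*(-392)*(-960) = -17 - 1*752640 = -17 - 752640 = -752657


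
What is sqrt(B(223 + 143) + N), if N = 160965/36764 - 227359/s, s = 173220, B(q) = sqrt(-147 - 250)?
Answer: sqrt(9911686614540555 + 3232998760086225*I*sqrt(397))/56859465 ≈ 3.4077 + 2.9235*I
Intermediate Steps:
B(q) = I*sqrt(397) (B(q) = sqrt(-397) = I*sqrt(397))
N = 174319027/56859465 (N = 160965/36764 - 227359/173220 = 160965*(1/36764) - 227359*1/173220 = 22995/5252 - 227359/173220 = 174319027/56859465 ≈ 3.0658)
sqrt(B(223 + 143) + N) = sqrt(I*sqrt(397) + 174319027/56859465) = sqrt(174319027/56859465 + I*sqrt(397))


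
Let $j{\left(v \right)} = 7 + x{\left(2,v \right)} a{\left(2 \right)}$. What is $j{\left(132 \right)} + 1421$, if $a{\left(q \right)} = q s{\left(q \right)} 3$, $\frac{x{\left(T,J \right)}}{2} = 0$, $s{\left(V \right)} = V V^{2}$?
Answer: $1428$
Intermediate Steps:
$s{\left(V \right)} = V^{3}$
$x{\left(T,J \right)} = 0$ ($x{\left(T,J \right)} = 2 \cdot 0 = 0$)
$a{\left(q \right)} = 3 q^{4}$ ($a{\left(q \right)} = q q^{3} \cdot 3 = q^{4} \cdot 3 = 3 q^{4}$)
$j{\left(v \right)} = 7$ ($j{\left(v \right)} = 7 + 0 \cdot 3 \cdot 2^{4} = 7 + 0 \cdot 3 \cdot 16 = 7 + 0 \cdot 48 = 7 + 0 = 7$)
$j{\left(132 \right)} + 1421 = 7 + 1421 = 1428$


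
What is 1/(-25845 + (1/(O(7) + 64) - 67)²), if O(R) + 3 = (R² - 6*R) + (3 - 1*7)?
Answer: -4096/87482751 ≈ -4.6821e-5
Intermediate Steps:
O(R) = -7 + R² - 6*R (O(R) = -3 + ((R² - 6*R) + (3 - 1*7)) = -3 + ((R² - 6*R) + (3 - 7)) = -3 + ((R² - 6*R) - 4) = -3 + (-4 + R² - 6*R) = -7 + R² - 6*R)
1/(-25845 + (1/(O(7) + 64) - 67)²) = 1/(-25845 + (1/((-7 + 7² - 6*7) + 64) - 67)²) = 1/(-25845 + (1/((-7 + 49 - 42) + 64) - 67)²) = 1/(-25845 + (1/(0 + 64) - 67)²) = 1/(-25845 + (1/64 - 67)²) = 1/(-25845 + (-4287/64)²) = 1/(-25845 + 18378369/4096) = 1/(-87482751/4096) = -4096/87482751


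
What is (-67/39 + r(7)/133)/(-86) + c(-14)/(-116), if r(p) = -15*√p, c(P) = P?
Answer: 6841/48633 + 15*√7/11438 ≈ 0.14414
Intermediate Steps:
(-67/39 + r(7)/133)/(-86) + c(-14)/(-116) = (-67/39 - 15*√7/133)/(-86) - 14/(-116) = (-67*1/39 - 15*√7*(1/133))*(-1/86) - 14*(-1/116) = (-67/39 - 15*√7/133)*(-1/86) + 7/58 = (67/3354 + 15*√7/11438) + 7/58 = 6841/48633 + 15*√7/11438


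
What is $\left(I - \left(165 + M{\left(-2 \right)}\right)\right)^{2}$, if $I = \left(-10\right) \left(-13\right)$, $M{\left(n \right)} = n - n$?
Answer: $1225$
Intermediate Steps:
$M{\left(n \right)} = 0$
$I = 130$
$\left(I - \left(165 + M{\left(-2 \right)}\right)\right)^{2} = \left(130 - 165\right)^{2} = \left(-35\right)^{2} = 1225$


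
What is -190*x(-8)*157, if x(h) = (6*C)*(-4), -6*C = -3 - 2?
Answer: 596600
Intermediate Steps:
C = ⅚ (C = -(-3 - 2)/6 = -⅙*(-5) = ⅚ ≈ 0.83333)
x(h) = -20 (x(h) = (6*(⅚))*(-4) = 5*(-4) = -20)
-190*x(-8)*157 = -190*(-20)*157 = 3800*157 = 596600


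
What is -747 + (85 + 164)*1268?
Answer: 314985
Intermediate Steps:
-747 + (85 + 164)*1268 = -747 + 249*1268 = -747 + 315732 = 314985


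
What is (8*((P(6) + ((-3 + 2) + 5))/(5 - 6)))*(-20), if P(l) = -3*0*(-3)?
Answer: 640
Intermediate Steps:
P(l) = 0 (P(l) = 0*(-3) = 0)
(8*((P(6) + ((-3 + 2) + 5))/(5 - 6)))*(-20) = (8*((0 + ((-3 + 2) + 5))/(5 - 6)))*(-20) = (8*((0 + (-1 + 5))/(-1)))*(-20) = (8*((0 + 4)*(-1)))*(-20) = (8*(4*(-1)))*(-20) = (8*(-4))*(-20) = -32*(-20) = 640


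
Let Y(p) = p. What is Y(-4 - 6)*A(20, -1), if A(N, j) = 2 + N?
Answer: -220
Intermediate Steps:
Y(-4 - 6)*A(20, -1) = (-4 - 6)*(2 + 20) = -10*22 = -220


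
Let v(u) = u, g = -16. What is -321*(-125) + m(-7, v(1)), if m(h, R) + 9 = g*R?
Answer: 40100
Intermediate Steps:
m(h, R) = -9 - 16*R
-321*(-125) + m(-7, v(1)) = -321*(-125) + (-9 - 16*1) = 40125 + (-9 - 16) = 40125 - 25 = 40100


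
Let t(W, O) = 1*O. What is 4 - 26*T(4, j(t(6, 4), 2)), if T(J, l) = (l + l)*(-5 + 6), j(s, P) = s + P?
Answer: -308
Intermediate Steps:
t(W, O) = O
j(s, P) = P + s
T(J, l) = 2*l (T(J, l) = (2*l)*1 = 2*l)
4 - 26*T(4, j(t(6, 4), 2)) = 4 - 52*(2 + 4) = 4 - 52*6 = 4 - 26*12 = 4 - 312 = -308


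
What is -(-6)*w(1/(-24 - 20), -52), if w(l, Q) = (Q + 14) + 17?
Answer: -126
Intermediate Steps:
w(l, Q) = 31 + Q (w(l, Q) = (14 + Q) + 17 = 31 + Q)
-(-6)*w(1/(-24 - 20), -52) = -(-6)*(31 - 52) = -(-6)*(-21) = -6*21 = -126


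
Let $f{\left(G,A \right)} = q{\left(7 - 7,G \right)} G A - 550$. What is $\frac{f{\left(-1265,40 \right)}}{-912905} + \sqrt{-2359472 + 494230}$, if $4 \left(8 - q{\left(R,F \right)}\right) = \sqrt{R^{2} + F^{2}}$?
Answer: $- \frac{3119380}{182581} + i \sqrt{1865242} \approx -17.085 + 1365.7 i$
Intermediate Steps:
$q{\left(R,F \right)} = 8 - \frac{\sqrt{F^{2} + R^{2}}}{4}$ ($q{\left(R,F \right)} = 8 - \frac{\sqrt{R^{2} + F^{2}}}{4} = 8 - \frac{\sqrt{F^{2} + R^{2}}}{4}$)
$f{\left(G,A \right)} = -550 + A G \left(8 - \frac{\sqrt{G^{2}}}{4}\right)$ ($f{\left(G,A \right)} = \left(8 - \frac{\sqrt{G^{2} + \left(7 - 7\right)^{2}}}{4}\right) G A - 550 = \left(8 - \frac{\sqrt{G^{2} + 0^{2}}}{4}\right) G A - 550 = \left(8 - \frac{\sqrt{G^{2} + 0}}{4}\right) G A - 550 = \left(8 - \frac{\sqrt{G^{2}}}{4}\right) G A - 550 = G \left(8 - \frac{\sqrt{G^{2}}}{4}\right) A - 550 = A G \left(8 - \frac{\sqrt{G^{2}}}{4}\right) - 550 = -550 + A G \left(8 - \frac{\sqrt{G^{2}}}{4}\right)$)
$\frac{f{\left(-1265,40 \right)}}{-912905} + \sqrt{-2359472 + 494230} = \frac{-550 - 10 \left(-1265\right) \left(-32 + \sqrt{\left(-1265\right)^{2}}\right)}{-912905} + \sqrt{-2359472 + 494230} = \left(-550 - 10 \left(-1265\right) \left(-32 + \sqrt{1600225}\right)\right) \left(- \frac{1}{912905}\right) + \sqrt{-1865242} = \left(-550 - 10 \left(-1265\right) \left(-32 + 1265\right)\right) \left(- \frac{1}{912905}\right) + i \sqrt{1865242} = \left(-550 - 10 \left(-1265\right) 1233\right) \left(- \frac{1}{912905}\right) + i \sqrt{1865242} = \left(-550 + 15597450\right) \left(- \frac{1}{912905}\right) + i \sqrt{1865242} = 15596900 \left(- \frac{1}{912905}\right) + i \sqrt{1865242} = - \frac{3119380}{182581} + i \sqrt{1865242}$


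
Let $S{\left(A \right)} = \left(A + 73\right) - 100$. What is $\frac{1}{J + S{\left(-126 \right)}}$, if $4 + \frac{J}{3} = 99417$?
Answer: $\frac{1}{298086} \approx 3.3547 \cdot 10^{-6}$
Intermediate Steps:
$J = 298239$ ($J = -12 + 3 \cdot 99417 = -12 + 298251 = 298239$)
$S{\left(A \right)} = -27 + A$ ($S{\left(A \right)} = \left(73 + A\right) - 100 = -27 + A$)
$\frac{1}{J + S{\left(-126 \right)}} = \frac{1}{298239 - 153} = \frac{1}{298086}$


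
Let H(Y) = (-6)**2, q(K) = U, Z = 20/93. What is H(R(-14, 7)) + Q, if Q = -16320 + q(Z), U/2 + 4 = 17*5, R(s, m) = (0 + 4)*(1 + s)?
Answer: -16122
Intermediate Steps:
R(s, m) = 4 + 4*s (R(s, m) = 4*(1 + s) = 4 + 4*s)
U = 162 (U = -8 + 2*(17*5) = -8 + 2*85 = -8 + 170 = 162)
Z = 20/93 (Z = 20*(1/93) = 20/93 ≈ 0.21505)
q(K) = 162
H(Y) = 36
Q = -16158 (Q = -16320 + 162 = -16158)
H(R(-14, 7)) + Q = 36 - 16158 = -16122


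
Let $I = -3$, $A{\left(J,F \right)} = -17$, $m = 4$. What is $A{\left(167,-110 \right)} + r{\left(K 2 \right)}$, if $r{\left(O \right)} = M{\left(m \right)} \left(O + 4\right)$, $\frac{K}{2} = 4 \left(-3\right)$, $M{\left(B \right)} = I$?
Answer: $115$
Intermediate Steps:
$M{\left(B \right)} = -3$
$K = -24$ ($K = 2 \cdot 4 \left(-3\right) = 2 \left(-12\right) = -24$)
$r{\left(O \right)} = -12 - 3 O$ ($r{\left(O \right)} = - 3 \left(O + 4\right) = - 3 \left(4 + O\right) = -12 - 3 O$)
$A{\left(167,-110 \right)} + r{\left(K 2 \right)} = -17 - \left(12 + 3 \left(\left(-24\right) 2\right)\right) = -17 - -132 = -17 + \left(-12 + 144\right) = -17 + 132 = 115$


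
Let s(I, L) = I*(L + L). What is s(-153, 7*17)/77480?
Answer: -18207/38740 ≈ -0.46998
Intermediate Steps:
s(I, L) = 2*I*L (s(I, L) = I*(2*L) = 2*I*L)
s(-153, 7*17)/77480 = (2*(-153)*(7*17))/77480 = (2*(-153)*119)*(1/77480) = -36414*1/77480 = -18207/38740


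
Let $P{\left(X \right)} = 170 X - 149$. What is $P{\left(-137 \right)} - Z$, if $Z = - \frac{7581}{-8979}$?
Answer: $- \frac{70155454}{2993} \approx -23440.0$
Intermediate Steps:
$P{\left(X \right)} = -149 + 170 X$ ($P{\left(X \right)} = 170 X - 149 = -149 + 170 X$)
$Z = \frac{2527}{2993}$ ($Z = \left(-7581\right) \left(- \frac{1}{8979}\right) = \frac{2527}{2993} \approx 0.8443$)
$P{\left(-137 \right)} - Z = \left(-149 + 170 \left(-137\right)\right) - \frac{2527}{2993} = \left(-149 - 23290\right) - \frac{2527}{2993} = -23439 - \frac{2527}{2993} = - \frac{70155454}{2993}$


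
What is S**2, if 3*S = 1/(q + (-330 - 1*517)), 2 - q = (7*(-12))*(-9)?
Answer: 1/23068809 ≈ 4.3349e-8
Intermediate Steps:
q = -754 (q = 2 - 7*(-12)*(-9) = 2 - (-84)*(-9) = 2 - 1*756 = 2 - 756 = -754)
S = -1/4803 (S = 1/(3*(-754 + (-330 - 1*517))) = 1/(3*(-754 + (-330 - 517))) = 1/(3*(-754 - 847)) = (1/3)/(-1601) = (1/3)*(-1/1601) = -1/4803 ≈ -0.00020820)
S**2 = (-1/4803)**2 = 1/23068809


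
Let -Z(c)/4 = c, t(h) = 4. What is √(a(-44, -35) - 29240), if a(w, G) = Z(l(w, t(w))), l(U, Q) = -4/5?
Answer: 2*I*√182730/5 ≈ 170.99*I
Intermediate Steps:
l(U, Q) = -⅘ (l(U, Q) = -4*⅕ = -⅘)
Z(c) = -4*c
a(w, G) = 16/5 (a(w, G) = -4*(-⅘) = 16/5)
√(a(-44, -35) - 29240) = √(16/5 - 29240) = √(-146184/5) = 2*I*√182730/5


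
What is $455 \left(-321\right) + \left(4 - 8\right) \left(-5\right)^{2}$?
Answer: $-146155$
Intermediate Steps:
$455 \left(-321\right) + \left(4 - 8\right) \left(-5\right)^{2} = -146055 - 100 = -146155$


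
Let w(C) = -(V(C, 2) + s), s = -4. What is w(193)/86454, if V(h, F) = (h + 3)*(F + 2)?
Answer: -130/14409 ≈ -0.0090221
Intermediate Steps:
V(h, F) = (2 + F)*(3 + h) (V(h, F) = (3 + h)*(2 + F) = (2 + F)*(3 + h))
w(C) = -8 - 4*C (w(C) = -((6 + 2*C + 3*2 + 2*C) - 4) = -((6 + 2*C + 6 + 2*C) - 4) = -((12 + 4*C) - 4) = -(8 + 4*C) = -8 - 4*C)
w(193)/86454 = (-8 - 4*193)/86454 = (-8 - 772)*(1/86454) = -780*1/86454 = -130/14409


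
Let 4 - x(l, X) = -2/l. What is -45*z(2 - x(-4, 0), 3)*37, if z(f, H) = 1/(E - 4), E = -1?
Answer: 333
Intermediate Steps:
x(l, X) = 4 + 2/l (x(l, X) = 4 - (-2)/l = 4 + 2/l)
z(f, H) = -1/5 (z(f, H) = 1/(-1 - 4) = 1/(-5) = -1/5)
-45*z(2 - x(-4, 0), 3)*37 = -45*(-1/5)*37 = 9*37 = 333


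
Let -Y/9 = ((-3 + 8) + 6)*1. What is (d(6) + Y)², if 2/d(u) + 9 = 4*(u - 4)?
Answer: 10201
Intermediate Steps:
Y = -99 (Y = -9*((-3 + 8) + 6) = -9*(5 + 6) = -99 ≈ -99.000)
d(u) = 2/(-25 + 4*u) (d(u) = 2/(-9 + 4*(u - 4)) = 2/(-9 + 4*(-4 + u)) = 2/(-9 + (-16 + 4*u)) = 2/(-25 + 4*u))
(d(6) + Y)² = (2/(-25 + 4*6) - 99)² = (2/(-25 + 24) - 99)² = (2/(-1) - 99)² = (2*(-1) - 99)² = (-2 - 99)² = (-101)² = 10201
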